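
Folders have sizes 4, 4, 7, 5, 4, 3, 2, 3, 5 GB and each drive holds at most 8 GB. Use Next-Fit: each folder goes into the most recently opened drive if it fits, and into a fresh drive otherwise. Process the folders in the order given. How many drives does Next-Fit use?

6

4 GB → drive 1 (remaining 4 GB)
4 GB → drive 1 (remaining 0 GB)
7 GB → drive 2 (remaining 1 GB)
5 GB → drive 3 (remaining 3 GB)
4 GB → drive 4 (remaining 4 GB)
3 GB → drive 4 (remaining 1 GB)
2 GB → drive 5 (remaining 6 GB)
3 GB → drive 5 (remaining 3 GB)
5 GB → drive 6 (remaining 3 GB)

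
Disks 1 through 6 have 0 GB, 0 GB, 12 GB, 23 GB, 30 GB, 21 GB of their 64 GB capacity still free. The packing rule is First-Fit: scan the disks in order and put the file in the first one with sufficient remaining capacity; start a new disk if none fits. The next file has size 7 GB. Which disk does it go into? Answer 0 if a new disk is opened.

3

Disks with room: disk 3 (12 GB), disk 4 (23 GB), disk 5 (30 GB), disk 6 (21 GB).
The first with room is disk 3.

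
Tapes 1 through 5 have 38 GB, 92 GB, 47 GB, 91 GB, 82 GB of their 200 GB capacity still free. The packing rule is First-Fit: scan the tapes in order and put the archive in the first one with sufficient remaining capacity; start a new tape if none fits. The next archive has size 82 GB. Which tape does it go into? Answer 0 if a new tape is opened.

2

Tapes with room: tape 2 (92 GB), tape 4 (91 GB), tape 5 (82 GB).
The first with room is tape 2.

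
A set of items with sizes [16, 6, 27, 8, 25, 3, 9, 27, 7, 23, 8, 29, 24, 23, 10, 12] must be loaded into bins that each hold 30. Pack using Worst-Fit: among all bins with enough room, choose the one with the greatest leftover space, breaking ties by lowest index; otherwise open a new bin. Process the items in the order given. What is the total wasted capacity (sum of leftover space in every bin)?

Put 16 in bin 1; 14 remain.
Put 6 in bin 1; 8 remain.
Put 27 in bin 2; 3 remain.
Put 8 in bin 1; 0 remain.
Put 25 in bin 3; 5 remain.
Put 3 in bin 3; 2 remain.
Put 9 in bin 4; 21 remain.
Put 27 in bin 5; 3 remain.
Put 7 in bin 4; 14 remain.
Put 23 in bin 6; 7 remain.
Put 8 in bin 4; 6 remain.
Put 29 in bin 7; 1 remain.
Put 24 in bin 8; 6 remain.
Put 23 in bin 9; 7 remain.
Put 10 in bin 10; 20 remain.
Put 12 in bin 10; 8 remain.
10 bins × 30 = 300; used 257; unused 43.

43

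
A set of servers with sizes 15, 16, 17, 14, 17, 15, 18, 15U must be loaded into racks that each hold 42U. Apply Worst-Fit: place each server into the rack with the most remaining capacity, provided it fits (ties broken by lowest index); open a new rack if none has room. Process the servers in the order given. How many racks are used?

15U → rack 1 (remaining 27U)
16U → rack 1 (remaining 11U)
17U → rack 2 (remaining 25U)
14U → rack 2 (remaining 11U)
17U → rack 3 (remaining 25U)
15U → rack 3 (remaining 10U)
18U → rack 4 (remaining 24U)
15U → rack 4 (remaining 9U)
Final racks: [15,16] [17,14] [17,15] [18,15].

4 racks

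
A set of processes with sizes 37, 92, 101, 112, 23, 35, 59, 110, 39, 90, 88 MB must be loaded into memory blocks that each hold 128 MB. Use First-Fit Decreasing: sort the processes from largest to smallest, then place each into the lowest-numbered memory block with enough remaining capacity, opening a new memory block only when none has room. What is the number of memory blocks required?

7

Sorted descending: 112, 110, 101, 92, 90, 88, 59, 39, 37, 35, 23.
112 MB → memory block 1 (remaining 16 MB)
110 MB → memory block 2 (remaining 18 MB)
101 MB → memory block 3 (remaining 27 MB)
92 MB → memory block 4 (remaining 36 MB)
90 MB → memory block 5 (remaining 38 MB)
88 MB → memory block 6 (remaining 40 MB)
59 MB → memory block 7 (remaining 69 MB)
39 MB → memory block 6 (remaining 1 MB)
37 MB → memory block 5 (remaining 1 MB)
35 MB → memory block 4 (remaining 1 MB)
23 MB → memory block 3 (remaining 4 MB)
Final memory blocks: [112] [110] [101,23] [92,35] [90,37] [88,39] [59].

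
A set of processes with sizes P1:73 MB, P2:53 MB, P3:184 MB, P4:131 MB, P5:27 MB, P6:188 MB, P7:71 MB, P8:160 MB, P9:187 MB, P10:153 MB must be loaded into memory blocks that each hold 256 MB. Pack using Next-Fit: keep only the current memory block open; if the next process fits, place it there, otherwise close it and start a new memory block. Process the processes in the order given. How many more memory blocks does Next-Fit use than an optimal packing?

Next-Fit: [73,53] [184] [131,27] [188] [71,160] [187] [153] → 7 memory blocks.
6 processes exceed 128 MB (half the capacity), and no two of those can share a memory block, so at least 6 memory blocks are needed.
An optimal packing achieves that bound: [188,53] [187,27] [184,71] [160,73] [153] [131] → 6 memory blocks.
Excess: 7 − 6 = 1.

1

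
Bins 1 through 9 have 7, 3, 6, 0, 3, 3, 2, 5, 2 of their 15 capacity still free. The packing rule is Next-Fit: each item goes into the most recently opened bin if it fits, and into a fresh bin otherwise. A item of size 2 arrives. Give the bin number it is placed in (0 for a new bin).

9

Next-Fit only looks at bin 9, which has 2 free.
2 fits there.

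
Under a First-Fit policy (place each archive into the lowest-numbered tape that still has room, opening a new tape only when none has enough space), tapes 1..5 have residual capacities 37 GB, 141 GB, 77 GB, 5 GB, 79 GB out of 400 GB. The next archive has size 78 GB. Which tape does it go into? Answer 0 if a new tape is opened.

2

Tapes with room: tape 2 (141 GB), tape 5 (79 GB).
The first with room is tape 2.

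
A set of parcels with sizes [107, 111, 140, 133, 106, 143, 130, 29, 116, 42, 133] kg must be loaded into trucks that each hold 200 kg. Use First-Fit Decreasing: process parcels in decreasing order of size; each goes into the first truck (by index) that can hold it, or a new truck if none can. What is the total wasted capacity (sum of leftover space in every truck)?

Sorted descending: 143, 140, 133, 133, 130, 116, 111, 107, 106, 42, 29.
Put 143 kg in truck 1; 57 kg remain.
Put 140 kg in truck 2; 60 kg remain.
Put 133 kg in truck 3; 67 kg remain.
Put 133 kg in truck 4; 67 kg remain.
Put 130 kg in truck 5; 70 kg remain.
Put 116 kg in truck 6; 84 kg remain.
Put 111 kg in truck 7; 89 kg remain.
Put 107 kg in truck 8; 93 kg remain.
Put 106 kg in truck 9; 94 kg remain.
Put 42 kg in truck 1; 15 kg remain.
Put 29 kg in truck 2; 31 kg remain.
9 trucks × 200 kg = 1800 kg; used 1190 kg; unused 610 kg.

610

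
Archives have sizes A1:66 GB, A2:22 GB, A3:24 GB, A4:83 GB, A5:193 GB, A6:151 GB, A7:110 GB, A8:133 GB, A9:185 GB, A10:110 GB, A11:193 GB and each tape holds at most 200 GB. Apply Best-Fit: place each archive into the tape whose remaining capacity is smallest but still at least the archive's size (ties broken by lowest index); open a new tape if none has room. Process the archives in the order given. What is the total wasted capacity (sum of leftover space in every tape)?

330

A1 (66 GB) → tape 1 (remaining 134 GB)
A2 (22 GB) → tape 1 (remaining 112 GB)
A3 (24 GB) → tape 1 (remaining 88 GB)
A4 (83 GB) → tape 1 (remaining 5 GB)
A5 (193 GB) → tape 2 (remaining 7 GB)
A6 (151 GB) → tape 3 (remaining 49 GB)
A7 (110 GB) → tape 4 (remaining 90 GB)
A8 (133 GB) → tape 5 (remaining 67 GB)
A9 (185 GB) → tape 6 (remaining 15 GB)
A10 (110 GB) → tape 7 (remaining 90 GB)
A11 (193 GB) → tape 8 (remaining 7 GB)
8 tapes × 200 GB = 1600 GB; used 1270 GB; unused 330 GB.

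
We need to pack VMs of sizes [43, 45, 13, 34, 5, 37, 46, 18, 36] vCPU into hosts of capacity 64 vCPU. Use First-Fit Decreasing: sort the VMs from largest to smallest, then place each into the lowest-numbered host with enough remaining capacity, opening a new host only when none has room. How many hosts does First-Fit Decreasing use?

6 hosts

Sorted descending: 46, 45, 43, 37, 36, 34, 18, 13, 5.
Put 46 vCPU in host 1; 18 vCPU remain.
Put 45 vCPU in host 2; 19 vCPU remain.
Put 43 vCPU in host 3; 21 vCPU remain.
Put 37 vCPU in host 4; 27 vCPU remain.
Put 36 vCPU in host 5; 28 vCPU remain.
Put 34 vCPU in host 6; 30 vCPU remain.
Put 18 vCPU in host 1; 0 vCPU remain.
Put 13 vCPU in host 2; 6 vCPU remain.
Put 5 vCPU in host 2; 1 vCPU remain.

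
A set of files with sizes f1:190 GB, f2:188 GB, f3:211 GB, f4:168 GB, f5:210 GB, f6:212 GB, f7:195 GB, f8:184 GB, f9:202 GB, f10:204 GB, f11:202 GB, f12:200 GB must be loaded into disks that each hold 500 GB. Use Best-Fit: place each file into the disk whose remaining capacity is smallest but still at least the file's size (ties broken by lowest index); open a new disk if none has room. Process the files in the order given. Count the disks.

f1 (190 GB) → disk 1 (remaining 310 GB)
f2 (188 GB) → disk 1 (remaining 122 GB)
f3 (211 GB) → disk 2 (remaining 289 GB)
f4 (168 GB) → disk 2 (remaining 121 GB)
f5 (210 GB) → disk 3 (remaining 290 GB)
f6 (212 GB) → disk 3 (remaining 78 GB)
f7 (195 GB) → disk 4 (remaining 305 GB)
f8 (184 GB) → disk 4 (remaining 121 GB)
f9 (202 GB) → disk 5 (remaining 298 GB)
f10 (204 GB) → disk 5 (remaining 94 GB)
f11 (202 GB) → disk 6 (remaining 298 GB)
f12 (200 GB) → disk 6 (remaining 98 GB)
Final disks: [190,188] [211,168] [210,212] [195,184] [202,204] [202,200].

6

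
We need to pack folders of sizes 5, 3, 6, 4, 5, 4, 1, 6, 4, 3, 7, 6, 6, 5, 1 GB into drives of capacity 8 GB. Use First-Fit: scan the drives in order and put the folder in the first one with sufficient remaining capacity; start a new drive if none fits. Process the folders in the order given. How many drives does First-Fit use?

10

5 GB → drive 1 (remaining 3 GB)
3 GB → drive 1 (remaining 0 GB)
6 GB → drive 2 (remaining 2 GB)
4 GB → drive 3 (remaining 4 GB)
5 GB → drive 4 (remaining 3 GB)
4 GB → drive 3 (remaining 0 GB)
1 GB → drive 2 (remaining 1 GB)
6 GB → drive 5 (remaining 2 GB)
4 GB → drive 6 (remaining 4 GB)
3 GB → drive 4 (remaining 0 GB)
7 GB → drive 7 (remaining 1 GB)
6 GB → drive 8 (remaining 2 GB)
6 GB → drive 9 (remaining 2 GB)
5 GB → drive 10 (remaining 3 GB)
1 GB → drive 2 (remaining 0 GB)
Final drives: [5,3] [6,1,1] [4,4] [5,3] [6] [4] [7] [6] [6] [5].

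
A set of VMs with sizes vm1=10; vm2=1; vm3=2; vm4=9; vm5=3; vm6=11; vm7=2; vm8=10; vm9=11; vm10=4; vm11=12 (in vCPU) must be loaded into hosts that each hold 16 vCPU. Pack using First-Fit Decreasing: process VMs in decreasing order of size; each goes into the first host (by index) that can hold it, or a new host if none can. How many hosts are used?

Sorted descending: 12, 11, 11, 10, 10, 9, 4, 3, 2, 2, 1.
12 vCPU → host 1 (remaining 4 vCPU)
11 vCPU → host 2 (remaining 5 vCPU)
11 vCPU → host 3 (remaining 5 vCPU)
10 vCPU → host 4 (remaining 6 vCPU)
10 vCPU → host 5 (remaining 6 vCPU)
9 vCPU → host 6 (remaining 7 vCPU)
4 vCPU → host 1 (remaining 0 vCPU)
3 vCPU → host 2 (remaining 2 vCPU)
2 vCPU → host 2 (remaining 0 vCPU)
2 vCPU → host 3 (remaining 3 vCPU)
1 vCPU → host 3 (remaining 2 vCPU)

6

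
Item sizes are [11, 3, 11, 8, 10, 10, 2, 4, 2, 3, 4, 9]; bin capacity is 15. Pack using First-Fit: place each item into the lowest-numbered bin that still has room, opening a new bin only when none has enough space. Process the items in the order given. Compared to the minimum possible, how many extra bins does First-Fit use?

First-Fit: [11,3] [11,2,2] [8,4,3] [10,4] [10] [9] → 6 bins.
Total size 77; any packing needs at least ⌈77/15⌉ = 6 bins.
So 6 is already optimal.

0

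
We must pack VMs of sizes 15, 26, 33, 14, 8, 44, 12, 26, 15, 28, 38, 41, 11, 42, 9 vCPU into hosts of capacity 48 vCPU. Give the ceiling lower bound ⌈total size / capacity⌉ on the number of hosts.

Total size = 15 + 26 + 33 + 14 + 8 + 44 + 12 + 26 + 15 + 28 + 38 + 41 + 11 + 42 + 9 = 362 vCPU.
⌈362 / 48⌉ = 8.

8 hosts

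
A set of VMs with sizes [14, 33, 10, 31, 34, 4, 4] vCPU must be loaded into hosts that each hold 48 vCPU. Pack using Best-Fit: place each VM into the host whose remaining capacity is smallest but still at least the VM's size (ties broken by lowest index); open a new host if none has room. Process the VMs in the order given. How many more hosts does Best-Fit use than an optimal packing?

Best-Fit: [14,33] [10,31,4] [34,4] → 3 hosts.
Total size 130 vCPU; any packing needs at least ⌈130/48⌉ = 3 hosts.
So 3 is already optimal.

0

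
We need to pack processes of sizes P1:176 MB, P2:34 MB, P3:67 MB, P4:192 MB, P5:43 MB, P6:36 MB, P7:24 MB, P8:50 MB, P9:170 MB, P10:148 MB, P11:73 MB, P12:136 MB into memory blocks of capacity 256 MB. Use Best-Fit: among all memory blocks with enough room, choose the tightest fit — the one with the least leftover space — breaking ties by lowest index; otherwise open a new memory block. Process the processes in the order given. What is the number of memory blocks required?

5

memory block 1: place P1 (176 MB), 80 MB left
memory block 1: place P2 (34 MB), 46 MB left
memory block 2: place P3 (67 MB), 189 MB left
memory block 3: place P4 (192 MB), 64 MB left
memory block 1: place P5 (43 MB), 3 MB left
memory block 3: place P6 (36 MB), 28 MB left
memory block 3: place P7 (24 MB), 4 MB left
memory block 2: place P8 (50 MB), 139 MB left
memory block 4: place P9 (170 MB), 86 MB left
memory block 5: place P10 (148 MB), 108 MB left
memory block 4: place P11 (73 MB), 13 MB left
memory block 2: place P12 (136 MB), 3 MB left
Final memory blocks: [176,34,43] [67,50,136] [192,36,24] [170,73] [148].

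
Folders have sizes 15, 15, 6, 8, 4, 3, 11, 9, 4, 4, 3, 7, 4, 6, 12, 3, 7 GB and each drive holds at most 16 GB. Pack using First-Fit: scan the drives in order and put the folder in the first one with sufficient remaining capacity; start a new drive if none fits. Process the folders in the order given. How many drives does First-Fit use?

9 drives

drive 1: place 15 GB, 1 GB left
drive 2: place 15 GB, 1 GB left
drive 3: place 6 GB, 10 GB left
drive 3: place 8 GB, 2 GB left
drive 4: place 4 GB, 12 GB left
drive 4: place 3 GB, 9 GB left
drive 5: place 11 GB, 5 GB left
drive 4: place 9 GB, 0 GB left
drive 5: place 4 GB, 1 GB left
drive 6: place 4 GB, 12 GB left
drive 6: place 3 GB, 9 GB left
drive 6: place 7 GB, 2 GB left
drive 7: place 4 GB, 12 GB left
drive 7: place 6 GB, 6 GB left
drive 8: place 12 GB, 4 GB left
drive 7: place 3 GB, 3 GB left
drive 9: place 7 GB, 9 GB left
Final drives: [15] [15] [6,8] [4,3,9] [11,4] [4,3,7] [4,6,3] [12] [7].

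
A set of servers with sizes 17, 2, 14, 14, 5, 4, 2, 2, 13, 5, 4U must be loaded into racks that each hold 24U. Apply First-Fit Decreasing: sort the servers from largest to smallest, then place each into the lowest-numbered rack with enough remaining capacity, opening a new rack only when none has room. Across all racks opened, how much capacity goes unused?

14

Sorted descending: 17, 14, 14, 13, 5, 5, 4, 4, 2, 2, 2.
rack 1: place 17U, 7U left
rack 2: place 14U, 10U left
rack 3: place 14U, 10U left
rack 4: place 13U, 11U left
rack 1: place 5U, 2U left
rack 2: place 5U, 5U left
rack 2: place 4U, 1U left
rack 3: place 4U, 6U left
rack 1: place 2U, 0U left
rack 3: place 2U, 4U left
rack 3: place 2U, 2U left
4 racks × 24U = 96U; used 82U; unused 14U.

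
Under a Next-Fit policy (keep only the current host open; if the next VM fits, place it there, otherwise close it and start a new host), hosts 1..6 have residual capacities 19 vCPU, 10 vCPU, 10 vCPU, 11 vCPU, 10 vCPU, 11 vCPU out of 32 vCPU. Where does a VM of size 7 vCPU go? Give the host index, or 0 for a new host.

6

Next-Fit only looks at host 6, which has 11 vCPU free.
7 vCPU fits there.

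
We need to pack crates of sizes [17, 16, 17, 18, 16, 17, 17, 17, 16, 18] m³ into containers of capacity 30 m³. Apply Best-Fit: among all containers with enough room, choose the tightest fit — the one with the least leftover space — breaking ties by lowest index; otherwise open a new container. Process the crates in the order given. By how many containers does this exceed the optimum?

0

Best-Fit: [17] [16] [17] [18] [16] [17] [17] [17] [16] [18] → 10 containers.
10 crates exceed 15 m³ (half the capacity), and no two of those can share a container, so at least 10 containers are needed.
So 10 is already optimal.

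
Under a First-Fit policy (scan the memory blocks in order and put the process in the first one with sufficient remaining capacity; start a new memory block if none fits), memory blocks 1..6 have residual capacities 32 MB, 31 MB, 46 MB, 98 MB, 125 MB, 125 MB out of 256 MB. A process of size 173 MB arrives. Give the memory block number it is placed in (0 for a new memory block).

0

No memory block has ≥ 173 MB free, so a new memory block is opened.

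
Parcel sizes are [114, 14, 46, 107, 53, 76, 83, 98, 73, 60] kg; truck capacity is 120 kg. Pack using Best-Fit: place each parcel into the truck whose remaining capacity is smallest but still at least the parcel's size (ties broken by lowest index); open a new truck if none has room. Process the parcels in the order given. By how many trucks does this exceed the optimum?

1

Best-Fit: [114] [14,46,53] [107] [76] [83] [98] [73] [60] → 8 trucks.
Total size 724 kg; any packing needs at least ⌈724/120⌉ = 7 trucks.
An optimal packing achieves that bound: [114] [107] [98,14] [83] [76] [73,46] [60,53] → 7 trucks.
Excess: 8 − 7 = 1.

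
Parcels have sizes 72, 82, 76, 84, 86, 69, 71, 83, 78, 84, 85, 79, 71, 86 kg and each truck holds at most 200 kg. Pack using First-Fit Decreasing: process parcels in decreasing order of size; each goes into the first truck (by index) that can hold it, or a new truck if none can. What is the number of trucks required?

7

Sorted descending: 86, 86, 85, 84, 84, 83, 82, 79, 78, 76, 72, 71, 71, 69.
86 kg → truck 1 (remaining 114 kg)
86 kg → truck 1 (remaining 28 kg)
85 kg → truck 2 (remaining 115 kg)
84 kg → truck 2 (remaining 31 kg)
84 kg → truck 3 (remaining 116 kg)
83 kg → truck 3 (remaining 33 kg)
82 kg → truck 4 (remaining 118 kg)
79 kg → truck 4 (remaining 39 kg)
78 kg → truck 5 (remaining 122 kg)
76 kg → truck 5 (remaining 46 kg)
72 kg → truck 6 (remaining 128 kg)
71 kg → truck 6 (remaining 57 kg)
71 kg → truck 7 (remaining 129 kg)
69 kg → truck 7 (remaining 60 kg)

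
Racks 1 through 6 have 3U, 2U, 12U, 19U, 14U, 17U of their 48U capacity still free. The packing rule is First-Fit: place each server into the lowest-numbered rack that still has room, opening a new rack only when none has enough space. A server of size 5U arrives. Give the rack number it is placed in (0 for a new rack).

3

Racks with room: rack 3 (12U), rack 4 (19U), rack 5 (14U), rack 6 (17U).
The first with room is rack 3.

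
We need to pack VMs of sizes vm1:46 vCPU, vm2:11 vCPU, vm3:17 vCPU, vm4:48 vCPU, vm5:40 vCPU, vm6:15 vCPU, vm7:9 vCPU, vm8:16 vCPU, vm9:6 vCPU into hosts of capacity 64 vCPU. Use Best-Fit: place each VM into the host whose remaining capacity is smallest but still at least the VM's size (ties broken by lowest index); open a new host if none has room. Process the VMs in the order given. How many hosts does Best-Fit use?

Put vm1 (46 vCPU) in host 1; 18 vCPU remain.
Put vm2 (11 vCPU) in host 1; 7 vCPU remain.
Put vm3 (17 vCPU) in host 2; 47 vCPU remain.
Put vm4 (48 vCPU) in host 3; 16 vCPU remain.
Put vm5 (40 vCPU) in host 2; 7 vCPU remain.
Put vm6 (15 vCPU) in host 3; 1 vCPU remain.
Put vm7 (9 vCPU) in host 4; 55 vCPU remain.
Put vm8 (16 vCPU) in host 4; 39 vCPU remain.
Put vm9 (6 vCPU) in host 1; 1 vCPU remain.
Final hosts: [46,11,6] [17,40] [48,15] [9,16].

4 hosts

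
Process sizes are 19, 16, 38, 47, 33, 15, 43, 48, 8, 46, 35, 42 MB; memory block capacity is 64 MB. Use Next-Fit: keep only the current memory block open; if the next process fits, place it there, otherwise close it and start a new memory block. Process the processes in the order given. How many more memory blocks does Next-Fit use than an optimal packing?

1

Next-Fit: [19,16] [38] [47] [33,15] [43] [48,8] [46] [35] [42] → 9 memory blocks.
8 processes exceed 32 MB (half the capacity), and no two of those can share a memory block, so at least 8 memory blocks are needed.
An optimal packing achieves that bound: [48,16] [47,15] [46,8] [43,19] [42] [38] [35] [33] → 8 memory blocks.
Excess: 9 − 8 = 1.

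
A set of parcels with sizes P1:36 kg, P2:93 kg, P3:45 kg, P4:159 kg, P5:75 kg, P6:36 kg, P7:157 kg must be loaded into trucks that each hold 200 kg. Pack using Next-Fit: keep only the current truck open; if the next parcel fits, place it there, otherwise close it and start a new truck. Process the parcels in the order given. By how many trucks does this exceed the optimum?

0

Next-Fit: [36,93,45] [159] [75,36] [157] → 4 trucks.
Total size 601 kg; any packing needs at least ⌈601/200⌉ = 4 trucks.
So 4 is already optimal.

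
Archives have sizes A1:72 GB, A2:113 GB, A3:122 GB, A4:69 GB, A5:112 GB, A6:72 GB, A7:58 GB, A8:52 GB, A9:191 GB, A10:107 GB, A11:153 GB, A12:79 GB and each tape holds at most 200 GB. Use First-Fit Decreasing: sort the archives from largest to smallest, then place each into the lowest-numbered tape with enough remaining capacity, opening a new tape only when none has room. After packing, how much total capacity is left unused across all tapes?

200

Sorted descending: 191, 153, 122, 113, 112, 107, 79, 72, 72, 69, 58, 52.
191 GB → tape 1 (remaining 9 GB)
153 GB → tape 2 (remaining 47 GB)
122 GB → tape 3 (remaining 78 GB)
113 GB → tape 4 (remaining 87 GB)
112 GB → tape 5 (remaining 88 GB)
107 GB → tape 6 (remaining 93 GB)
79 GB → tape 4 (remaining 8 GB)
72 GB → tape 3 (remaining 6 GB)
72 GB → tape 5 (remaining 16 GB)
69 GB → tape 6 (remaining 24 GB)
58 GB → tape 7 (remaining 142 GB)
52 GB → tape 7 (remaining 90 GB)
7 tapes × 200 GB = 1400 GB; used 1200 GB; unused 200 GB.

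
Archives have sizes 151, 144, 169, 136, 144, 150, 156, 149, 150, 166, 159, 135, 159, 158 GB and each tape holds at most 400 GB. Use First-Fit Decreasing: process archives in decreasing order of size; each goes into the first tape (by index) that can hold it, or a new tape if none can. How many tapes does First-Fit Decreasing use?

7

Sorted descending: 169, 166, 159, 159, 158, 156, 151, 150, 150, 149, 144, 144, 136, 135.
Put 169 GB in tape 1; 231 GB remain.
Put 166 GB in tape 1; 65 GB remain.
Put 159 GB in tape 2; 241 GB remain.
Put 159 GB in tape 2; 82 GB remain.
Put 158 GB in tape 3; 242 GB remain.
Put 156 GB in tape 3; 86 GB remain.
Put 151 GB in tape 4; 249 GB remain.
Put 150 GB in tape 4; 99 GB remain.
Put 150 GB in tape 5; 250 GB remain.
Put 149 GB in tape 5; 101 GB remain.
Put 144 GB in tape 6; 256 GB remain.
Put 144 GB in tape 6; 112 GB remain.
Put 136 GB in tape 7; 264 GB remain.
Put 135 GB in tape 7; 129 GB remain.
Final tapes: [169,166] [159,159] [158,156] [151,150] [150,149] [144,144] [136,135].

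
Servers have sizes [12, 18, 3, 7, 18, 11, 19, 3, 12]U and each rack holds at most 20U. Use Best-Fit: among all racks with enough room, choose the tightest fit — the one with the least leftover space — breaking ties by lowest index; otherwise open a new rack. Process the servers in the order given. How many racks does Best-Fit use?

rack 1: place 12U, 8U left
rack 2: place 18U, 2U left
rack 1: place 3U, 5U left
rack 3: place 7U, 13U left
rack 4: place 18U, 2U left
rack 3: place 11U, 2U left
rack 5: place 19U, 1U left
rack 1: place 3U, 2U left
rack 6: place 12U, 8U left
Final racks: [12,3,3] [18] [7,11] [18] [19] [12].

6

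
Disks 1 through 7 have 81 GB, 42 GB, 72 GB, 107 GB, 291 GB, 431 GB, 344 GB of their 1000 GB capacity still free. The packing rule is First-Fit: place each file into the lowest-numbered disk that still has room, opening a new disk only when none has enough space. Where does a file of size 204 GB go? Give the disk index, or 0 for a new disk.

5

Disks with room: disk 5 (291 GB), disk 6 (431 GB), disk 7 (344 GB).
The first with room is disk 5.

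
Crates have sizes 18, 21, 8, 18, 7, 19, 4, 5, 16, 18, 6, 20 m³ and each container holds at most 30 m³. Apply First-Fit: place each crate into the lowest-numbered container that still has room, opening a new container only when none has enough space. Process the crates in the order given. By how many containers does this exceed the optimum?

0

First-Fit: [18,8,4] [21,7] [18,5,6] [19] [16] [18] [20] → 7 containers.
7 crates exceed 15 m³ (half the capacity), and no two of those can share a container, so at least 7 containers are needed.
So 7 is already optimal.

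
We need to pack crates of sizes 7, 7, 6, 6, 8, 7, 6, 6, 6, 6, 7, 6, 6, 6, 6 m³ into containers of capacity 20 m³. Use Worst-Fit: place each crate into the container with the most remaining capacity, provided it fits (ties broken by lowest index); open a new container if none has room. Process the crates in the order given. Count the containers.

Put 7 m³ in container 1; 13 m³ remain.
Put 7 m³ in container 1; 6 m³ remain.
Put 6 m³ in container 1; 0 m³ remain.
Put 6 m³ in container 2; 14 m³ remain.
Put 8 m³ in container 2; 6 m³ remain.
Put 7 m³ in container 3; 13 m³ remain.
Put 6 m³ in container 3; 7 m³ remain.
Put 6 m³ in container 3; 1 m³ remain.
Put 6 m³ in container 2; 0 m³ remain.
Put 6 m³ in container 4; 14 m³ remain.
Put 7 m³ in container 4; 7 m³ remain.
Put 6 m³ in container 4; 1 m³ remain.
Put 6 m³ in container 5; 14 m³ remain.
Put 6 m³ in container 5; 8 m³ remain.
Put 6 m³ in container 5; 2 m³ remain.

5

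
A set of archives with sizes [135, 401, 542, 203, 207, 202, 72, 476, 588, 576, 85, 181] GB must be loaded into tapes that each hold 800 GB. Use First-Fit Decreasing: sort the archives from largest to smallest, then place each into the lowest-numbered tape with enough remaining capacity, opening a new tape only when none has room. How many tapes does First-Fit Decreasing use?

Sorted descending: 588, 576, 542, 476, 401, 207, 203, 202, 181, 135, 85, 72.
Put 588 GB in tape 1; 212 GB remain.
Put 576 GB in tape 2; 224 GB remain.
Put 542 GB in tape 3; 258 GB remain.
Put 476 GB in tape 4; 324 GB remain.
Put 401 GB in tape 5; 399 GB remain.
Put 207 GB in tape 1; 5 GB remain.
Put 203 GB in tape 2; 21 GB remain.
Put 202 GB in tape 3; 56 GB remain.
Put 181 GB in tape 4; 143 GB remain.
Put 135 GB in tape 4; 8 GB remain.
Put 85 GB in tape 5; 314 GB remain.
Put 72 GB in tape 5; 242 GB remain.

5 tapes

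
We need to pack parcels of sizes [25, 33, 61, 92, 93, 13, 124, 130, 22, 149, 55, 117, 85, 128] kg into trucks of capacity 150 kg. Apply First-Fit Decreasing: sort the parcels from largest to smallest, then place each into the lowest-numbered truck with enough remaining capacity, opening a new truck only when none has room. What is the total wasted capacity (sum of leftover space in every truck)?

73

Sorted descending: 149, 130, 128, 124, 117, 93, 92, 85, 61, 55, 33, 25, 22, 13.
Put 149 kg in truck 1; 1 kg remain.
Put 130 kg in truck 2; 20 kg remain.
Put 128 kg in truck 3; 22 kg remain.
Put 124 kg in truck 4; 26 kg remain.
Put 117 kg in truck 5; 33 kg remain.
Put 93 kg in truck 6; 57 kg remain.
Put 92 kg in truck 7; 58 kg remain.
Put 85 kg in truck 8; 65 kg remain.
Put 61 kg in truck 8; 4 kg remain.
Put 55 kg in truck 6; 2 kg remain.
Put 33 kg in truck 5; 0 kg remain.
Put 25 kg in truck 4; 1 kg remain.
Put 22 kg in truck 3; 0 kg remain.
Put 13 kg in truck 2; 7 kg remain.
8 trucks × 150 kg = 1200 kg; used 1127 kg; unused 73 kg.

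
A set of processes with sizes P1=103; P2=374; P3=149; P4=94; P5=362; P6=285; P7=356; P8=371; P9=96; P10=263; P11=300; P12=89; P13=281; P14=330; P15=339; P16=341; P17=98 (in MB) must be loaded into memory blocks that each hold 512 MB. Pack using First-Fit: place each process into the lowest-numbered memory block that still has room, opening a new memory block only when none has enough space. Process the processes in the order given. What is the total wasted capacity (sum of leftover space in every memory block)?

1913

P1 (103 MB) → memory block 1 (remaining 409 MB)
P2 (374 MB) → memory block 1 (remaining 35 MB)
P3 (149 MB) → memory block 2 (remaining 363 MB)
P4 (94 MB) → memory block 2 (remaining 269 MB)
P5 (362 MB) → memory block 3 (remaining 150 MB)
P6 (285 MB) → memory block 4 (remaining 227 MB)
P7 (356 MB) → memory block 5 (remaining 156 MB)
P8 (371 MB) → memory block 6 (remaining 141 MB)
P9 (96 MB) → memory block 2 (remaining 173 MB)
P10 (263 MB) → memory block 7 (remaining 249 MB)
P11 (300 MB) → memory block 8 (remaining 212 MB)
P12 (89 MB) → memory block 2 (remaining 84 MB)
P13 (281 MB) → memory block 9 (remaining 231 MB)
P14 (330 MB) → memory block 10 (remaining 182 MB)
P15 (339 MB) → memory block 11 (remaining 173 MB)
P16 (341 MB) → memory block 12 (remaining 171 MB)
P17 (98 MB) → memory block 3 (remaining 52 MB)
12 memory blocks × 512 MB = 6144 MB; used 4231 MB; unused 1913 MB.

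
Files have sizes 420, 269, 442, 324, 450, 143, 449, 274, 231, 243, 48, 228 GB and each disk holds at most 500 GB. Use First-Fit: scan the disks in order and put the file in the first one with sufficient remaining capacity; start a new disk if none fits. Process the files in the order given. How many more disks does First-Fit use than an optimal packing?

1

First-Fit: [420,48] [269,143] [442] [324] [450] [449] [274] [231,243] [228] → 9 disks.
Total size 3521 GB; any packing needs at least ⌈3521/500⌉ = 8 disks.
An optimal packing achieves that bound: [450,48] [449] [442] [420] [324,143] [274] [269,231] [243,228] → 8 disks.
Excess: 9 − 8 = 1.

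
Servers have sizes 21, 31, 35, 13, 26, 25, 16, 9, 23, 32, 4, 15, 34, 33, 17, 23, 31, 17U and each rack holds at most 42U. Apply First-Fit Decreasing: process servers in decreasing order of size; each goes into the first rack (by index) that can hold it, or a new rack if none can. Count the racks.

Sorted descending: 35, 34, 33, 32, 31, 31, 26, 25, 23, 23, 21, 17, 17, 16, 15, 13, 9, 4.
Put 35U in rack 1; 7U remain.
Put 34U in rack 2; 8U remain.
Put 33U in rack 3; 9U remain.
Put 32U in rack 4; 10U remain.
Put 31U in rack 5; 11U remain.
Put 31U in rack 6; 11U remain.
Put 26U in rack 7; 16U remain.
Put 25U in rack 8; 17U remain.
Put 23U in rack 9; 19U remain.
Put 23U in rack 10; 19U remain.
Put 21U in rack 11; 21U remain.
Put 17U in rack 8; 0U remain.
Put 17U in rack 9; 2U remain.
Put 16U in rack 7; 0U remain.
Put 15U in rack 10; 4U remain.
Put 13U in rack 11; 8U remain.
Put 9U in rack 3; 0U remain.
Put 4U in rack 1; 3U remain.

11 racks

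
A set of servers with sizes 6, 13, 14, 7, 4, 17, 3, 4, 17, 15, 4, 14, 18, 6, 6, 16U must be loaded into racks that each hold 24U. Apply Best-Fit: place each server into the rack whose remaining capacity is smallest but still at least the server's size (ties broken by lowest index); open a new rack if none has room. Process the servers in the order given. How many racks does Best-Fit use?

8 racks

rack 1: place 6U, 18U left
rack 1: place 13U, 5U left
rack 2: place 14U, 10U left
rack 2: place 7U, 3U left
rack 1: place 4U, 1U left
rack 3: place 17U, 7U left
rack 2: place 3U, 0U left
rack 3: place 4U, 3U left
rack 4: place 17U, 7U left
rack 5: place 15U, 9U left
rack 4: place 4U, 3U left
rack 6: place 14U, 10U left
rack 7: place 18U, 6U left
rack 7: place 6U, 0U left
rack 5: place 6U, 3U left
rack 8: place 16U, 8U left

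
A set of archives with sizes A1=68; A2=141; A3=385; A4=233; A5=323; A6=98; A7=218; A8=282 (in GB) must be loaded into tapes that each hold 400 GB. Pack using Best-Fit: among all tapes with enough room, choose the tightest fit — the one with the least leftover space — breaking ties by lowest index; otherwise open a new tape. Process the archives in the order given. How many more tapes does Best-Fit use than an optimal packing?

Best-Fit: [68,141] [385] [233,98] [323] [218] [282] → 6 tapes.
Total size 1748 GB; any packing needs at least ⌈1748/400⌉ = 5 tapes.
An optimal packing achieves that bound: [385] [323,68] [282,98] [233,141] [218] → 5 tapes.
Excess: 6 − 5 = 1.

1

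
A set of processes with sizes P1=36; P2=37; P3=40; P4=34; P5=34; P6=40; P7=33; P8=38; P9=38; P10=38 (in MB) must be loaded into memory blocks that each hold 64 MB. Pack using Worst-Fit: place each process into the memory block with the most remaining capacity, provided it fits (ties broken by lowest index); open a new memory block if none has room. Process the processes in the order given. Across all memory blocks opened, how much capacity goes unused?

Put P1 (36 MB) in memory block 1; 28 MB remain.
Put P2 (37 MB) in memory block 2; 27 MB remain.
Put P3 (40 MB) in memory block 3; 24 MB remain.
Put P4 (34 MB) in memory block 4; 30 MB remain.
Put P5 (34 MB) in memory block 5; 30 MB remain.
Put P6 (40 MB) in memory block 6; 24 MB remain.
Put P7 (33 MB) in memory block 7; 31 MB remain.
Put P8 (38 MB) in memory block 8; 26 MB remain.
Put P9 (38 MB) in memory block 9; 26 MB remain.
Put P10 (38 MB) in memory block 10; 26 MB remain.
10 memory blocks × 64 MB = 640 MB; used 368 MB; unused 272 MB.

272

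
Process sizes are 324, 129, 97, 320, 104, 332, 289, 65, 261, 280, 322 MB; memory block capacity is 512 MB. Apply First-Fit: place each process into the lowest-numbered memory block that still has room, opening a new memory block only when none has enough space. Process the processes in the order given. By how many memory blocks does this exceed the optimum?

First-Fit: [324,129] [97,320,65] [104,332] [289] [261] [280] [322] → 7 memory blocks.
7 processes exceed 256 MB (half the capacity), and no two of those can share a memory block, so at least 7 memory blocks are needed.
So 7 is already optimal.

0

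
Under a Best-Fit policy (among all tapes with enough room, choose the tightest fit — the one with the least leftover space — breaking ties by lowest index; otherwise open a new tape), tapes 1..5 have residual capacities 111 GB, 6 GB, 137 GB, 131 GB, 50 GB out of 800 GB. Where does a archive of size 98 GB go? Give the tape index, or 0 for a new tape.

Tapes with room: tape 1 (111 GB), tape 3 (137 GB), tape 4 (131 GB).
Tightest fit is tape 1 with 111 GB free.

1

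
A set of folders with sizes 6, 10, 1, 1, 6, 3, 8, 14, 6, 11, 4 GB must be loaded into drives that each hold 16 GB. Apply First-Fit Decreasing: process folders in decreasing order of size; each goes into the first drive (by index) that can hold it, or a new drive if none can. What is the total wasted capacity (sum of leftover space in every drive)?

Sorted descending: 14, 11, 10, 8, 6, 6, 6, 4, 3, 1, 1.
drive 1: place 14 GB, 2 GB left
drive 2: place 11 GB, 5 GB left
drive 3: place 10 GB, 6 GB left
drive 4: place 8 GB, 8 GB left
drive 3: place 6 GB, 0 GB left
drive 4: place 6 GB, 2 GB left
drive 5: place 6 GB, 10 GB left
drive 2: place 4 GB, 1 GB left
drive 5: place 3 GB, 7 GB left
drive 1: place 1 GB, 1 GB left
drive 1: place 1 GB, 0 GB left
5 drives × 16 GB = 80 GB; used 70 GB; unused 10 GB.

10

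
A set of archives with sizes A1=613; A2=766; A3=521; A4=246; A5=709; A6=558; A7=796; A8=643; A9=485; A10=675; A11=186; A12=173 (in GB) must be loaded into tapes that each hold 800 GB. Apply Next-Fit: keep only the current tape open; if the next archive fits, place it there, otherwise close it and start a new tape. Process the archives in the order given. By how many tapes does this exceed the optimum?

1

Next-Fit: [613] [766] [521,246] [709] [558] [796] [643] [485] [675] [186,173] → 10 tapes.
9 archives exceed 400 GB (half the capacity), and no two of those can share a tape, so at least 9 tapes are needed.
An optimal packing achieves that bound: [796] [766] [709] [675] [643] [613,186] [558,173] [521,246] [485] → 9 tapes.
Excess: 10 − 9 = 1.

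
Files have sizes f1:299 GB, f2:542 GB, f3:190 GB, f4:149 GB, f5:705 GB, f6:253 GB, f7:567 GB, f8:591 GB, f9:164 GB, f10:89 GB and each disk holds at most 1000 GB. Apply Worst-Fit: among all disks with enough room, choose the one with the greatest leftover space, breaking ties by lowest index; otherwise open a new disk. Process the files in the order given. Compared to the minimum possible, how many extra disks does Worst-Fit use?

Worst-Fit: [299,542] [190,149,253] [705] [567,164] [591,89] → 5 disks.
Total size 3549 GB; any packing needs at least ⌈3549/1000⌉ = 4 disks.
An optimal packing achieves that bound: [705,253] [591,299,89] [567,190,164] [542,149] → 4 disks.
Excess: 5 − 4 = 1.

1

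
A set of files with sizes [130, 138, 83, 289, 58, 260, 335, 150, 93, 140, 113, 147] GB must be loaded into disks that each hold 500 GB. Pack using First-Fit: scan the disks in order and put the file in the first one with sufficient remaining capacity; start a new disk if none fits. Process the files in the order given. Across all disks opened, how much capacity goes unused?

564

disk 1: place 130 GB, 370 GB left
disk 1: place 138 GB, 232 GB left
disk 1: place 83 GB, 149 GB left
disk 2: place 289 GB, 211 GB left
disk 1: place 58 GB, 91 GB left
disk 3: place 260 GB, 240 GB left
disk 4: place 335 GB, 165 GB left
disk 2: place 150 GB, 61 GB left
disk 3: place 93 GB, 147 GB left
disk 3: place 140 GB, 7 GB left
disk 4: place 113 GB, 52 GB left
disk 5: place 147 GB, 353 GB left
5 disks × 500 GB = 2500 GB; used 1936 GB; unused 564 GB.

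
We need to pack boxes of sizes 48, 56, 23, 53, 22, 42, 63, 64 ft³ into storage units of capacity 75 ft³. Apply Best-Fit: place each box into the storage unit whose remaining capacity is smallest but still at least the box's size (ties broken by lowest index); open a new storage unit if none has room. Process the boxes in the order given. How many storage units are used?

storage unit 1: place 48 ft³, 27 ft³ left
storage unit 2: place 56 ft³, 19 ft³ left
storage unit 1: place 23 ft³, 4 ft³ left
storage unit 3: place 53 ft³, 22 ft³ left
storage unit 3: place 22 ft³, 0 ft³ left
storage unit 4: place 42 ft³, 33 ft³ left
storage unit 5: place 63 ft³, 12 ft³ left
storage unit 6: place 64 ft³, 11 ft³ left

6 storage units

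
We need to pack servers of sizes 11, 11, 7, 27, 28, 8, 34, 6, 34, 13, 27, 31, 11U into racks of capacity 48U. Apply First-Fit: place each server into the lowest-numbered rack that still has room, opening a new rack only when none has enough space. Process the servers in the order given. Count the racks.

rack 1: place 11U, 37U left
rack 1: place 11U, 26U left
rack 1: place 7U, 19U left
rack 2: place 27U, 21U left
rack 3: place 28U, 20U left
rack 1: place 8U, 11U left
rack 4: place 34U, 14U left
rack 1: place 6U, 5U left
rack 5: place 34U, 14U left
rack 2: place 13U, 8U left
rack 6: place 27U, 21U left
rack 7: place 31U, 17U left
rack 3: place 11U, 9U left

7 racks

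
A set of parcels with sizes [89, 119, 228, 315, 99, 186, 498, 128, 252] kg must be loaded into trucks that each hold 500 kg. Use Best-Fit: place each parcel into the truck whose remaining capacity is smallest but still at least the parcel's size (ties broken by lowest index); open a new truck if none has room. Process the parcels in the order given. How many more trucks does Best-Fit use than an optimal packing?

Best-Fit: [89,119,228] [315,99] [186,128] [498] [252] → 5 trucks.
Total size 1914 kg; any packing needs at least ⌈1914/500⌉ = 4 trucks.
An optimal packing achieves that bound: [498] [315,128] [252,228] [186,119,99,89] → 4 trucks.
Excess: 5 − 4 = 1.

1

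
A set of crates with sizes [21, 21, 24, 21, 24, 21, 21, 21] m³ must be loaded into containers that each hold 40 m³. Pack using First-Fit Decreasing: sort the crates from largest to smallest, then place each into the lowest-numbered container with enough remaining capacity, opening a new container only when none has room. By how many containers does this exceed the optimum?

0

First-Fit Decreasing: [24] [24] [21] [21] [21] [21] [21] [21] → 8 containers.
8 crates exceed 20 m³ (half the capacity), and no two of those can share a container, so at least 8 containers are needed.
So 8 is already optimal.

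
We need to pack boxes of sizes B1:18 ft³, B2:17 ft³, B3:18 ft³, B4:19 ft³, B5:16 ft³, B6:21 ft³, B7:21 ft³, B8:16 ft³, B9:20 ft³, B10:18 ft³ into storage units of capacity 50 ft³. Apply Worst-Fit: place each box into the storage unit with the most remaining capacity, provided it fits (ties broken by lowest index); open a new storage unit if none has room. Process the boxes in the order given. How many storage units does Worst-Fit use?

5 storage units

B1 (18 ft³) → storage unit 1 (remaining 32 ft³)
B2 (17 ft³) → storage unit 1 (remaining 15 ft³)
B3 (18 ft³) → storage unit 2 (remaining 32 ft³)
B4 (19 ft³) → storage unit 2 (remaining 13 ft³)
B5 (16 ft³) → storage unit 3 (remaining 34 ft³)
B6 (21 ft³) → storage unit 3 (remaining 13 ft³)
B7 (21 ft³) → storage unit 4 (remaining 29 ft³)
B8 (16 ft³) → storage unit 4 (remaining 13 ft³)
B9 (20 ft³) → storage unit 5 (remaining 30 ft³)
B10 (18 ft³) → storage unit 5 (remaining 12 ft³)
Final storage units: [18,17] [18,19] [16,21] [21,16] [20,18].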